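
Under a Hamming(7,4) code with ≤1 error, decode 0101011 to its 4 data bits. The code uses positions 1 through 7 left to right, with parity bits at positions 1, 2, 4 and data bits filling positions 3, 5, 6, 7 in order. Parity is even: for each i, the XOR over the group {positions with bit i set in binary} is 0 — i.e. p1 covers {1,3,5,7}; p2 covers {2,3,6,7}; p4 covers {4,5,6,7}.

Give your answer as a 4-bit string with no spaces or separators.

s1 (pos 1,3,5,7): 0⊕0⊕0⊕1 = 1
s2 (pos 2,3,6,7): 1⊕0⊕1⊕1 = 1
s4 (pos 4,5,6,7): 1⊕0⊕1⊕1 = 1
Syndrome s4…s1 = 111 → error at position 7.
Flip position 7: 0101011 → 0101010
Read data bits from positions 3,5,6,7: 0010

0010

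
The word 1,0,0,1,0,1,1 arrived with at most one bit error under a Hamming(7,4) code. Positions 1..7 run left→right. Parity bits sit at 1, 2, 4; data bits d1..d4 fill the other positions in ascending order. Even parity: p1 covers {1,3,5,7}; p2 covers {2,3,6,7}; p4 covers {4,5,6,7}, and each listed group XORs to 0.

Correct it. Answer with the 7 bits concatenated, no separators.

1000011

s1 (pos 1,3,5,7): 1⊕0⊕0⊕1 = 0
s2 (pos 2,3,6,7): 0⊕0⊕1⊕1 = 0
s4 (pos 4,5,6,7): 1⊕0⊕1⊕1 = 1
Syndrome s4…s1 = 100 → error at position 4.
Flip position 4: 1001011 → 1000011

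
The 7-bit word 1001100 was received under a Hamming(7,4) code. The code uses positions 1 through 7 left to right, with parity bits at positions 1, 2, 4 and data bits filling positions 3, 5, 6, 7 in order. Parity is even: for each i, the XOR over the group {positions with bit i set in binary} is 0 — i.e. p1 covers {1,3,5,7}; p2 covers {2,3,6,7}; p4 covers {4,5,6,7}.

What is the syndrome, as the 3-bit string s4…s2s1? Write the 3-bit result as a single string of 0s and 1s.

s1 (pos 1,3,5,7): 1⊕0⊕1⊕0 = 0
s2 (pos 2,3,6,7): 0⊕0⊕0⊕0 = 0
s4 (pos 4,5,6,7): 1⊕1⊕0⊕0 = 0
Syndrome s4…s1 = 000 → no error.

000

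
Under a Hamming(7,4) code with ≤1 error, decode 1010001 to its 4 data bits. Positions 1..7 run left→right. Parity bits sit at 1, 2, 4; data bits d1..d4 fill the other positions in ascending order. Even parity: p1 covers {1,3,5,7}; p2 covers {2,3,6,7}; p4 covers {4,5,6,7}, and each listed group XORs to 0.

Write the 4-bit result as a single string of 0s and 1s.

s1 (pos 1,3,5,7): 1⊕1⊕0⊕1 = 1
s2 (pos 2,3,6,7): 0⊕1⊕0⊕1 = 0
s4 (pos 4,5,6,7): 0⊕0⊕0⊕1 = 1
Syndrome s4…s1 = 101 → error at position 5.
Flip position 5: 1010001 → 1010101
Read data bits from positions 3,5,6,7: 1101

1101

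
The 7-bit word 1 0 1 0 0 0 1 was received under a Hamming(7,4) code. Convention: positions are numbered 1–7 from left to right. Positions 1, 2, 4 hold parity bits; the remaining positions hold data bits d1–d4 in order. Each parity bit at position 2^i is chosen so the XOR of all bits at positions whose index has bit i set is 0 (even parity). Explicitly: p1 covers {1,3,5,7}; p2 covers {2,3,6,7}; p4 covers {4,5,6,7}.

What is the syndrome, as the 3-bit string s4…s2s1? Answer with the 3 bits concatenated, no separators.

s1 (pos 1,3,5,7): 1⊕1⊕0⊕1 = 1
s2 (pos 2,3,6,7): 0⊕1⊕0⊕1 = 0
s4 (pos 4,5,6,7): 0⊕0⊕0⊕1 = 1
Syndrome s4…s1 = 101 → error at position 5.

101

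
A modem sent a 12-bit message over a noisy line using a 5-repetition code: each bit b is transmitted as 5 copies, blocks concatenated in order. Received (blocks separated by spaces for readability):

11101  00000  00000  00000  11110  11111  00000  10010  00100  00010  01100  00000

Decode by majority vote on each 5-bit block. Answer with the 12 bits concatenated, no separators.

100011000000

Block 1 (11101): 4 ones → 1
Block 2 (00000): 0 ones → 0
Block 3 (00000): 0 ones → 0
Block 4 (00000): 0 ones → 0
Block 5 (11110): 4 ones → 1
Block 6 (11111): 5 ones → 1
Block 7 (00000): 0 ones → 0
Block 8 (10010): 2 ones → 0
Block 9 (00100): 1 one → 0
Block 10 (00010): 1 one → 0
Block 11 (01100): 2 ones → 0
Block 12 (00000): 0 ones → 0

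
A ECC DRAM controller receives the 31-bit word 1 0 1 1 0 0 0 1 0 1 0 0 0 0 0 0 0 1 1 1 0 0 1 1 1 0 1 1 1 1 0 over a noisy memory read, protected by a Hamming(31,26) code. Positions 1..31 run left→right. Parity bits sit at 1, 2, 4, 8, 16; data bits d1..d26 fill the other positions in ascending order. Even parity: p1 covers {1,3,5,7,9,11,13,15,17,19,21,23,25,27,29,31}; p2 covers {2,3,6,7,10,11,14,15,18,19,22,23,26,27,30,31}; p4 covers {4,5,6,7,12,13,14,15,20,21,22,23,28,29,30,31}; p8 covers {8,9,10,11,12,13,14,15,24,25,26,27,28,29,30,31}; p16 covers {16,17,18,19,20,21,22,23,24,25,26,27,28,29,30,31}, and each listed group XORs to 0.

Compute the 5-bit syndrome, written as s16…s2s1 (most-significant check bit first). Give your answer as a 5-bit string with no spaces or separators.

00011

s1 (pos 1,3,5,7,9,11,13,15,17,19,21,23,25,27,29,31): 1⊕1⊕0⊕0⊕0⊕0⊕0⊕0⊕0⊕1⊕0⊕1⊕1⊕1⊕1⊕0 = 1
s2 (pos 2,3,6,7,10,11,14,15,18,19,22,23,26,27,30,31): 0⊕1⊕0⊕0⊕1⊕0⊕0⊕0⊕1⊕1⊕0⊕1⊕0⊕1⊕1⊕0 = 1
s4 (pos 4,5,6,7,12,13,14,15,20,21,22,23,28,29,30,31): 1⊕0⊕0⊕0⊕0⊕0⊕0⊕0⊕1⊕0⊕0⊕1⊕1⊕1⊕1⊕0 = 0
s8 (pos 8,9,10,11,12,13,14,15,24,25,26,27,28,29,30,31): 1⊕0⊕1⊕0⊕0⊕0⊕0⊕0⊕1⊕1⊕0⊕1⊕1⊕1⊕1⊕0 = 0
s16 (pos 16,17,18,19,20,21,22,23,24,25,26,27,28,29,30,31): 0⊕0⊕1⊕1⊕1⊕0⊕0⊕1⊕1⊕1⊕0⊕1⊕1⊕1⊕1⊕0 = 0
Syndrome s16…s1 = 00011 → error at position 3.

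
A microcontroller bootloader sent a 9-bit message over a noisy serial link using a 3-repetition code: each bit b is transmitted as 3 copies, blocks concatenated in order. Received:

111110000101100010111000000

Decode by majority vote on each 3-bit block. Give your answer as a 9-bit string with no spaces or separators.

Block 1 (111): 3 ones → 1
Block 2 (110): 2 ones → 1
Block 3 (000): 0 ones → 0
Block 4 (101): 2 ones → 1
Block 5 (100): 1 one → 0
Block 6 (010): 1 one → 0
Block 7 (111): 3 ones → 1
Block 8 (000): 0 ones → 0
Block 9 (000): 0 ones → 0

110100100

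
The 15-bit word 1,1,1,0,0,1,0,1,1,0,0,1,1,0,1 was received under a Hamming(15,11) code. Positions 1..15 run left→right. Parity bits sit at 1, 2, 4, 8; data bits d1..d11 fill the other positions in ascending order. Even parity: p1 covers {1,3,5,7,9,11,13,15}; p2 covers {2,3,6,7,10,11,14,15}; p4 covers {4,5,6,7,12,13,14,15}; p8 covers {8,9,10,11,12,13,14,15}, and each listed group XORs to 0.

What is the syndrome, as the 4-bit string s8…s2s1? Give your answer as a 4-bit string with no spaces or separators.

1001

s1 (pos 1,3,5,7,9,11,13,15): 1⊕1⊕0⊕0⊕1⊕0⊕1⊕1 = 1
s2 (pos 2,3,6,7,10,11,14,15): 1⊕1⊕1⊕0⊕0⊕0⊕0⊕1 = 0
s4 (pos 4,5,6,7,12,13,14,15): 0⊕0⊕1⊕0⊕1⊕1⊕0⊕1 = 0
s8 (pos 8,9,10,11,12,13,14,15): 1⊕1⊕0⊕0⊕1⊕1⊕0⊕1 = 1
Syndrome s8…s1 = 1001 → error at position 9.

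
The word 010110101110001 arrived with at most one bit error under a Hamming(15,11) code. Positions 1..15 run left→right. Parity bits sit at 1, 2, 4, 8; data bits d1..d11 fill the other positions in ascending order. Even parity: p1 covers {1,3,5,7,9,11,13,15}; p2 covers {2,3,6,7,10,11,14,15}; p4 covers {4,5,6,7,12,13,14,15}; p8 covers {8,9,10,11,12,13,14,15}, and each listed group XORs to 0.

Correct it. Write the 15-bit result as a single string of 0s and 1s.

s1 (pos 1,3,5,7,9,11,13,15): 0⊕0⊕1⊕1⊕1⊕1⊕0⊕1 = 1
s2 (pos 2,3,6,7,10,11,14,15): 1⊕0⊕0⊕1⊕1⊕1⊕0⊕1 = 1
s4 (pos 4,5,6,7,12,13,14,15): 1⊕1⊕0⊕1⊕0⊕0⊕0⊕1 = 0
s8 (pos 8,9,10,11,12,13,14,15): 0⊕1⊕1⊕1⊕0⊕0⊕0⊕1 = 0
Syndrome s8…s1 = 0011 → error at position 3.
Flip position 3: 010110101110001 → 011110101110001

011110101110001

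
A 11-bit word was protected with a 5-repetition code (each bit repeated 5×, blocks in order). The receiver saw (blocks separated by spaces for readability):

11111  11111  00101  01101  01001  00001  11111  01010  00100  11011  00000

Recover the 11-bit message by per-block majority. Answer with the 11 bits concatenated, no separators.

Block 1 (11111): 5 ones → 1
Block 2 (11111): 5 ones → 1
Block 3 (00101): 2 ones → 0
Block 4 (01101): 3 ones → 1
Block 5 (01001): 2 ones → 0
Block 6 (00001): 1 one → 0
Block 7 (11111): 5 ones → 1
Block 8 (01010): 2 ones → 0
Block 9 (00100): 1 one → 0
Block 10 (11011): 4 ones → 1
Block 11 (00000): 0 ones → 0

11010010010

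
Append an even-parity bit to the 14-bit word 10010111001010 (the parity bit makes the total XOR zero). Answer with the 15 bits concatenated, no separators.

100101110010101

XOR of the 14 data bits: 1⊕0⊕0⊕1⊕0⊕1⊕1⊕1⊕0⊕0⊕1⊕0⊕1⊕0 = 1
Parity bit = 1 (so all 15 bits XOR to 0).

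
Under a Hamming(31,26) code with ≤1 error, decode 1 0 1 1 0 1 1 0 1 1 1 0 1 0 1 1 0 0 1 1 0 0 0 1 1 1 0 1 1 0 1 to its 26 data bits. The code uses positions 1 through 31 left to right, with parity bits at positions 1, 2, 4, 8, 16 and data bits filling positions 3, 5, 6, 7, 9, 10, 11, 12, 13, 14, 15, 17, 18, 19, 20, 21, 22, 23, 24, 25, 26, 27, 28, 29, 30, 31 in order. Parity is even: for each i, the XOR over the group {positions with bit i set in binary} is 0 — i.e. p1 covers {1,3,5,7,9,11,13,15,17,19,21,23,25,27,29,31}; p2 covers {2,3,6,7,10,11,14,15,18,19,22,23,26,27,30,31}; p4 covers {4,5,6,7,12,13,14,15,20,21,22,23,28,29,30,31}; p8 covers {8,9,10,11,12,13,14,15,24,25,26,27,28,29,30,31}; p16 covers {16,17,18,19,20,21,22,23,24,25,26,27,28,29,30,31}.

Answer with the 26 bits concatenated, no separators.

s1 (pos 1,3,5,7,9,11,13,15,17,19,21,23,25,27,29,31): 1⊕1⊕0⊕1⊕1⊕1⊕1⊕1⊕0⊕1⊕0⊕0⊕1⊕0⊕1⊕1 = 1
s2 (pos 2,3,6,7,10,11,14,15,18,19,22,23,26,27,30,31): 0⊕1⊕1⊕1⊕1⊕1⊕0⊕1⊕0⊕1⊕0⊕0⊕1⊕0⊕0⊕1 = 1
s4 (pos 4,5,6,7,12,13,14,15,20,21,22,23,28,29,30,31): 1⊕0⊕1⊕1⊕0⊕1⊕0⊕1⊕1⊕0⊕0⊕0⊕1⊕1⊕0⊕1 = 1
s8 (pos 8,9,10,11,12,13,14,15,24,25,26,27,28,29,30,31): 0⊕1⊕1⊕1⊕0⊕1⊕0⊕1⊕1⊕1⊕1⊕0⊕1⊕1⊕0⊕1 = 1
s16 (pos 16,17,18,19,20,21,22,23,24,25,26,27,28,29,30,31): 1⊕0⊕0⊕1⊕1⊕0⊕0⊕0⊕1⊕1⊕1⊕0⊕1⊕1⊕0⊕1 = 1
Syndrome s16…s1 = 11111 → error at position 31.
Flip position 31: 1011011011101011001100011101101 → 1011011011101011001100011101100
Read data bits from positions 3,5,6,7,9,10,11,12,13,14,15,17,18,19,20,21,22,23,24,25,26,27,28,29,30,31: 10111110101001100011101100

10111110101001100011101100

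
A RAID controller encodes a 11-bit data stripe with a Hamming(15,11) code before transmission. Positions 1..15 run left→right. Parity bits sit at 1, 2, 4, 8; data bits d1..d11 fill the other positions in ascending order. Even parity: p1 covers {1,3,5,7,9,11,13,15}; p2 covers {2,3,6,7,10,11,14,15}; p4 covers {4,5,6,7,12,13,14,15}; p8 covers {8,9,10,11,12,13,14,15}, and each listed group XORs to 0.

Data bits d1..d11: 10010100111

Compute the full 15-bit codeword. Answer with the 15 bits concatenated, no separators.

011000100100111

Place data at non-parity positions: p1 p2 1 p4 0 0 1 p8 0 1 0 0 1 1 1
p1 (pos 1,3,5,7,9,11,13,15): XOR of data positions = 1⊕0⊕1⊕0⊕0⊕1⊕1 = 0
p2 (pos 2,3,6,7,10,11,14,15): XOR of data positions = 1⊕0⊕1⊕1⊕0⊕1⊕1 = 1
p4 (pos 4,5,6,7,12,13,14,15): XOR of data positions = 0⊕0⊕1⊕0⊕1⊕1⊕1 = 0
p8 (pos 8,9,10,11,12,13,14,15): XOR of data positions = 0⊕1⊕0⊕0⊕1⊕1⊕1 = 0
Codeword: 011000100100111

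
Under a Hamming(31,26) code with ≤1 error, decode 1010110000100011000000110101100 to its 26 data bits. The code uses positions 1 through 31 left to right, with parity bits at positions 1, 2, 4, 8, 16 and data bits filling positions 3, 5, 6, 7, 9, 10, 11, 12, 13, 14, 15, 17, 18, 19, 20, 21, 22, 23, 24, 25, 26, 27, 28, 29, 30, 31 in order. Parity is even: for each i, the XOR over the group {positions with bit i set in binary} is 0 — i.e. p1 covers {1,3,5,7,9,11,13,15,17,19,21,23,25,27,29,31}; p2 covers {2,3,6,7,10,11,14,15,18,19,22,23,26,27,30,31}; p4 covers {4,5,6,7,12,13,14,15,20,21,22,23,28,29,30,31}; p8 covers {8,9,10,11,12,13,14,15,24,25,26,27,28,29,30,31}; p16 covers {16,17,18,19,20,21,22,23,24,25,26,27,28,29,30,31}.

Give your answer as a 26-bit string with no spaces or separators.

11100010001000000110101100

s1 (pos 1,3,5,7,9,11,13,15,17,19,21,23,25,27,29,31): 1⊕1⊕1⊕0⊕0⊕1⊕0⊕1⊕0⊕0⊕0⊕1⊕0⊕0⊕1⊕0 = 1
s2 (pos 2,3,6,7,10,11,14,15,18,19,22,23,26,27,30,31): 0⊕1⊕1⊕0⊕0⊕1⊕0⊕1⊕0⊕0⊕0⊕1⊕1⊕0⊕0⊕0 = 0
s4 (pos 4,5,6,7,12,13,14,15,20,21,22,23,28,29,30,31): 0⊕1⊕1⊕0⊕0⊕0⊕0⊕1⊕0⊕0⊕0⊕1⊕1⊕1⊕0⊕0 = 0
s8 (pos 8,9,10,11,12,13,14,15,24,25,26,27,28,29,30,31): 0⊕0⊕0⊕1⊕0⊕0⊕0⊕1⊕1⊕0⊕1⊕0⊕1⊕1⊕0⊕0 = 0
s16 (pos 16,17,18,19,20,21,22,23,24,25,26,27,28,29,30,31): 1⊕0⊕0⊕0⊕0⊕0⊕0⊕1⊕1⊕0⊕1⊕0⊕1⊕1⊕0⊕0 = 0
Syndrome s16…s1 = 00001 → error at position 1.
Flip position 1: 1010110000100011000000110101100 → 0010110000100011000000110101100
Read data bits from positions 3,5,6,7,9,10,11,12,13,14,15,17,18,19,20,21,22,23,24,25,26,27,28,29,30,31: 11100010001000000110101100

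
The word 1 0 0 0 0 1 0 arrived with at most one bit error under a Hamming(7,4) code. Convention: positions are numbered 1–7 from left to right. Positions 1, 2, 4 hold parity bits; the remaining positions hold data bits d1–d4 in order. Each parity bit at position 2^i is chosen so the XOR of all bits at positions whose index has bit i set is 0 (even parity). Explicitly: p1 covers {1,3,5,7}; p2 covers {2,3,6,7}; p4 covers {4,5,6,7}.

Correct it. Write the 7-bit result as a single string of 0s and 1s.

s1 (pos 1,3,5,7): 1⊕0⊕0⊕0 = 1
s2 (pos 2,3,6,7): 0⊕0⊕1⊕0 = 1
s4 (pos 4,5,6,7): 0⊕0⊕1⊕0 = 1
Syndrome s4…s1 = 111 → error at position 7.
Flip position 7: 1000010 → 1000011

1000011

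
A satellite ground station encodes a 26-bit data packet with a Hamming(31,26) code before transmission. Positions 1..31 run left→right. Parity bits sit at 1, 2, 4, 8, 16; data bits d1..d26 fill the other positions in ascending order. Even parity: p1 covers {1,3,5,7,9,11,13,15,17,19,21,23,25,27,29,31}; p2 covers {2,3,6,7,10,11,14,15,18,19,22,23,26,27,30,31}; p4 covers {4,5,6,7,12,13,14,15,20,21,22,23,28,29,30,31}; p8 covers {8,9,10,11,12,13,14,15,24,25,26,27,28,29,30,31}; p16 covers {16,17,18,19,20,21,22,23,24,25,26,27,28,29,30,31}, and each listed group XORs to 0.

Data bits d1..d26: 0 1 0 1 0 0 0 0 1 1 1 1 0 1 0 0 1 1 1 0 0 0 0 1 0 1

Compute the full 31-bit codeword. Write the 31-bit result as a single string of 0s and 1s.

Place data at non-parity positions: p1 p2 0 p4 1 0 1 p8 0 0 0 0 1 1 1 p16 1 0 1 0 0 1 1 1 0 0 0 0 1 0 1
p1 (pos 1,3,5,7,9,11,13,15,17,19,21,23,25,27,29,31): XOR of data positions = 0⊕1⊕1⊕0⊕0⊕1⊕1⊕1⊕1⊕0⊕1⊕0⊕0⊕1⊕1 = 1
p2 (pos 2,3,6,7,10,11,14,15,18,19,22,23,26,27,30,31): XOR of data positions = 0⊕0⊕1⊕0⊕0⊕1⊕1⊕0⊕1⊕1⊕1⊕0⊕0⊕0⊕1 = 1
p4 (pos 4,5,6,7,12,13,14,15,20,21,22,23,28,29,30,31): XOR of data positions = 1⊕0⊕1⊕0⊕1⊕1⊕1⊕0⊕0⊕1⊕1⊕0⊕1⊕0⊕1 = 1
p8 (pos 8,9,10,11,12,13,14,15,24,25,26,27,28,29,30,31): XOR of data positions = 0⊕0⊕0⊕0⊕1⊕1⊕1⊕1⊕0⊕0⊕0⊕0⊕1⊕0⊕1 = 0
p16 (pos 16,17,18,19,20,21,22,23,24,25,26,27,28,29,30,31): XOR of data positions = 1⊕0⊕1⊕0⊕0⊕1⊕1⊕1⊕0⊕0⊕0⊕0⊕1⊕0⊕1 = 1
Codeword: 1101101000001111101001110000101

1101101000001111101001110000101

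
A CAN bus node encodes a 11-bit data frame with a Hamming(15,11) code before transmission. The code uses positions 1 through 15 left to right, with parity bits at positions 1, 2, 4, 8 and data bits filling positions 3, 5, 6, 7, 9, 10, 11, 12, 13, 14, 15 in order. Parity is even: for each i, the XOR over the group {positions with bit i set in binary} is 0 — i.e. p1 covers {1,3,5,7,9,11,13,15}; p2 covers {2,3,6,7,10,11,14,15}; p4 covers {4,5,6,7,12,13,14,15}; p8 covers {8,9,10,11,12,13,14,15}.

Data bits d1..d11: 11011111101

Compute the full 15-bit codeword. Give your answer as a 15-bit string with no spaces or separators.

111110101111101

Place data at non-parity positions: p1 p2 1 p4 1 0 1 p8 1 1 1 1 1 0 1
p1 (pos 1,3,5,7,9,11,13,15): XOR of data positions = 1⊕1⊕1⊕1⊕1⊕1⊕1 = 1
p2 (pos 2,3,6,7,10,11,14,15): XOR of data positions = 1⊕0⊕1⊕1⊕1⊕0⊕1 = 1
p4 (pos 4,5,6,7,12,13,14,15): XOR of data positions = 1⊕0⊕1⊕1⊕1⊕0⊕1 = 1
p8 (pos 8,9,10,11,12,13,14,15): XOR of data positions = 1⊕1⊕1⊕1⊕1⊕0⊕1 = 0
Codeword: 111110101111101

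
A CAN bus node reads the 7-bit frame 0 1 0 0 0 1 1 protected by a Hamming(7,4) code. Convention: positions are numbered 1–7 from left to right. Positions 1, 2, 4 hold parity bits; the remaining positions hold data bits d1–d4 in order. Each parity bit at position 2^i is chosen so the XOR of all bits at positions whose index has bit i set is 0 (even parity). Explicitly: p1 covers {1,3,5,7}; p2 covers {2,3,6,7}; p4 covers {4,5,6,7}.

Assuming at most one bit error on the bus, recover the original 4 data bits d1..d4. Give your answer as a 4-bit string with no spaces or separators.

s1 (pos 1,3,5,7): 0⊕0⊕0⊕1 = 1
s2 (pos 2,3,6,7): 1⊕0⊕1⊕1 = 1
s4 (pos 4,5,6,7): 0⊕0⊕1⊕1 = 0
Syndrome s4…s1 = 011 → error at position 3.
Flip position 3: 0100011 → 0110011
Read data bits from positions 3,5,6,7: 1011

1011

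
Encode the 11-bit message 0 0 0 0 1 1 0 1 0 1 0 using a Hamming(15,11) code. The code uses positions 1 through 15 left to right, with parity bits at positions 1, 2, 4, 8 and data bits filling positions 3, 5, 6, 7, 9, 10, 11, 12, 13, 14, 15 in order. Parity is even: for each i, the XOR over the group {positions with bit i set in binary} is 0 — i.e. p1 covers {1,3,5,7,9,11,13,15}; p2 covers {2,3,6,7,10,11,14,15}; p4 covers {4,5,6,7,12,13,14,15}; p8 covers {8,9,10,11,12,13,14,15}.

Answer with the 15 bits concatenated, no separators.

100000001101010

Place data at non-parity positions: p1 p2 0 p4 0 0 0 p8 1 1 0 1 0 1 0
p1 (pos 1,3,5,7,9,11,13,15): XOR of data positions = 0⊕0⊕0⊕1⊕0⊕0⊕0 = 1
p2 (pos 2,3,6,7,10,11,14,15): XOR of data positions = 0⊕0⊕0⊕1⊕0⊕1⊕0 = 0
p4 (pos 4,5,6,7,12,13,14,15): XOR of data positions = 0⊕0⊕0⊕1⊕0⊕1⊕0 = 0
p8 (pos 8,9,10,11,12,13,14,15): XOR of data positions = 1⊕1⊕0⊕1⊕0⊕1⊕0 = 0
Codeword: 100000001101010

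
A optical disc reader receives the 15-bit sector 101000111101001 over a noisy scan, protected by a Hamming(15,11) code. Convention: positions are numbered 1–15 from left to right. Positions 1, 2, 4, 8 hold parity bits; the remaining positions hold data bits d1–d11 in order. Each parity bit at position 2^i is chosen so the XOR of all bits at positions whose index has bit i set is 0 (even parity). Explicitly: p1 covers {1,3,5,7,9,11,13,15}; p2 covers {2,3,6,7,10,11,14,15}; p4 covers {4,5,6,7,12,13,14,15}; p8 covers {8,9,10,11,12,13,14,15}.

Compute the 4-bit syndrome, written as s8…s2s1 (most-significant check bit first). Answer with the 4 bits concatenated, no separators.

1101

s1 (pos 1,3,5,7,9,11,13,15): 1⊕1⊕0⊕1⊕1⊕0⊕0⊕1 = 1
s2 (pos 2,3,6,7,10,11,14,15): 0⊕1⊕0⊕1⊕1⊕0⊕0⊕1 = 0
s4 (pos 4,5,6,7,12,13,14,15): 0⊕0⊕0⊕1⊕1⊕0⊕0⊕1 = 1
s8 (pos 8,9,10,11,12,13,14,15): 1⊕1⊕1⊕0⊕1⊕0⊕0⊕1 = 1
Syndrome s8…s1 = 1101 → error at position 13.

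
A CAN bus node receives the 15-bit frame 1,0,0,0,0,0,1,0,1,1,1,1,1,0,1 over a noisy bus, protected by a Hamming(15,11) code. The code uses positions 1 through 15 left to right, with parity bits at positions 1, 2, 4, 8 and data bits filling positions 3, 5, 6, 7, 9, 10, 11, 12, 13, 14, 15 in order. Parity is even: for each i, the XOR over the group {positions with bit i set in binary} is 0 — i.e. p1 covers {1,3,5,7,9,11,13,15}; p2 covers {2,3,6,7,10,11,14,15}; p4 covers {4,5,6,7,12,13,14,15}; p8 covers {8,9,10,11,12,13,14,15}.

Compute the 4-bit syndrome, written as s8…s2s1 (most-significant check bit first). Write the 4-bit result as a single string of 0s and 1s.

s1 (pos 1,3,5,7,9,11,13,15): 1⊕0⊕0⊕1⊕1⊕1⊕1⊕1 = 0
s2 (pos 2,3,6,7,10,11,14,15): 0⊕0⊕0⊕1⊕1⊕1⊕0⊕1 = 0
s4 (pos 4,5,6,7,12,13,14,15): 0⊕0⊕0⊕1⊕1⊕1⊕0⊕1 = 0
s8 (pos 8,9,10,11,12,13,14,15): 0⊕1⊕1⊕1⊕1⊕1⊕0⊕1 = 0
Syndrome s8…s1 = 0000 → no error.

0000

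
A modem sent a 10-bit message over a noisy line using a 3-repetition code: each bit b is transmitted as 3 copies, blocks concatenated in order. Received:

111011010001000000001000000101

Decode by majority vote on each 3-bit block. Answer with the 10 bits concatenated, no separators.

1100000001

Block 1 (111): 3 ones → 1
Block 2 (011): 2 ones → 1
Block 3 (010): 1 one → 0
Block 4 (001): 1 one → 0
Block 5 (000): 0 ones → 0
Block 6 (000): 0 ones → 0
Block 7 (001): 1 one → 0
Block 8 (000): 0 ones → 0
Block 9 (000): 0 ones → 0
Block 10 (101): 2 ones → 1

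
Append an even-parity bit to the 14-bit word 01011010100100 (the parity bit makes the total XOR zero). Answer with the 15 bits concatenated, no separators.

010110101001000

XOR of the 14 data bits: 0⊕1⊕0⊕1⊕1⊕0⊕1⊕0⊕1⊕0⊕0⊕1⊕0⊕0 = 0
Parity bit = 0 (so all 15 bits XOR to 0).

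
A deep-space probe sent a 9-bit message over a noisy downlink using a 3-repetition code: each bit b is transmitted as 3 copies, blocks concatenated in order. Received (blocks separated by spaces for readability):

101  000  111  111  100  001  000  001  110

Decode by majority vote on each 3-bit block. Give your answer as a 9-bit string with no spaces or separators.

101100001

Block 1 (101): 2 ones → 1
Block 2 (000): 0 ones → 0
Block 3 (111): 3 ones → 1
Block 4 (111): 3 ones → 1
Block 5 (100): 1 one → 0
Block 6 (001): 1 one → 0
Block 7 (000): 0 ones → 0
Block 8 (001): 1 one → 0
Block 9 (110): 2 ones → 1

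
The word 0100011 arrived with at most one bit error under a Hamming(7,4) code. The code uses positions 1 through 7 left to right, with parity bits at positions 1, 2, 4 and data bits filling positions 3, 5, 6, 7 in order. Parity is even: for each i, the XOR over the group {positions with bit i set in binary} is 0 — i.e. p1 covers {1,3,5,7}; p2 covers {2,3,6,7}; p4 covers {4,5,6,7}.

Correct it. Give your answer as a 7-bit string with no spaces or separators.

0110011

s1 (pos 1,3,5,7): 0⊕0⊕0⊕1 = 1
s2 (pos 2,3,6,7): 1⊕0⊕1⊕1 = 1
s4 (pos 4,5,6,7): 0⊕0⊕1⊕1 = 0
Syndrome s4…s1 = 011 → error at position 3.
Flip position 3: 0100011 → 0110011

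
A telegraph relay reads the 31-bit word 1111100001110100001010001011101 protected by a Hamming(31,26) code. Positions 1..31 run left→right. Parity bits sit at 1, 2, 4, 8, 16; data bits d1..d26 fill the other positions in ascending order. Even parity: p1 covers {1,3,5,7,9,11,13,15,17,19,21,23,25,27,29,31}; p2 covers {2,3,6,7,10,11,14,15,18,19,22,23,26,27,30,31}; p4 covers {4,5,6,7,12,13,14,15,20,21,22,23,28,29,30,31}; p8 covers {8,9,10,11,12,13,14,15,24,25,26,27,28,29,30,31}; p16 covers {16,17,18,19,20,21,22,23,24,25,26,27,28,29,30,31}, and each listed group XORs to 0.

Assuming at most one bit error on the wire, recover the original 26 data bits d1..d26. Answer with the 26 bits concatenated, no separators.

11000111010001010011011101

s1 (pos 1,3,5,7,9,11,13,15,17,19,21,23,25,27,29,31): 1⊕1⊕1⊕0⊕0⊕1⊕0⊕0⊕0⊕1⊕1⊕0⊕1⊕1⊕1⊕1 = 0
s2 (pos 2,3,6,7,10,11,14,15,18,19,22,23,26,27,30,31): 1⊕1⊕0⊕0⊕1⊕1⊕1⊕0⊕0⊕1⊕0⊕0⊕0⊕1⊕0⊕1 = 0
s4 (pos 4,5,6,7,12,13,14,15,20,21,22,23,28,29,30,31): 1⊕1⊕0⊕0⊕1⊕0⊕1⊕0⊕0⊕1⊕0⊕0⊕1⊕1⊕0⊕1 = 0
s8 (pos 8,9,10,11,12,13,14,15,24,25,26,27,28,29,30,31): 0⊕0⊕1⊕1⊕1⊕0⊕1⊕0⊕0⊕1⊕0⊕1⊕1⊕1⊕0⊕1 = 1
s16 (pos 16,17,18,19,20,21,22,23,24,25,26,27,28,29,30,31): 0⊕0⊕0⊕1⊕0⊕1⊕0⊕0⊕0⊕1⊕0⊕1⊕1⊕1⊕0⊕1 = 1
Syndrome s16…s1 = 11000 → error at position 24.
Flip position 24: 1111100001110100001010001011101 → 1111100001110100001010011011101
Read data bits from positions 3,5,6,7,9,10,11,12,13,14,15,17,18,19,20,21,22,23,24,25,26,27,28,29,30,31: 11000111010001010011011101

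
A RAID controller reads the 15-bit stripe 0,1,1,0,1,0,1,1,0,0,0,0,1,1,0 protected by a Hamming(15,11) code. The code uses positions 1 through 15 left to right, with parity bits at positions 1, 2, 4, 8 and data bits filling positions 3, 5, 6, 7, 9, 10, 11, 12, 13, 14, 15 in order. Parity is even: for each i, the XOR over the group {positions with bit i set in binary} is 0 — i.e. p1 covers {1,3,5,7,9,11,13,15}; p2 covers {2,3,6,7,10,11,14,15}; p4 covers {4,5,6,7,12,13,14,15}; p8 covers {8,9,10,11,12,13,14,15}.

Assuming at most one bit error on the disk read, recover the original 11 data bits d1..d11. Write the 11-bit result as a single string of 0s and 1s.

11010000110

s1 (pos 1,3,5,7,9,11,13,15): 0⊕1⊕1⊕1⊕0⊕0⊕1⊕0 = 0
s2 (pos 2,3,6,7,10,11,14,15): 1⊕1⊕0⊕1⊕0⊕0⊕1⊕0 = 0
s4 (pos 4,5,6,7,12,13,14,15): 0⊕1⊕0⊕1⊕0⊕1⊕1⊕0 = 0
s8 (pos 8,9,10,11,12,13,14,15): 1⊕0⊕0⊕0⊕0⊕1⊕1⊕0 = 1
Syndrome s8…s1 = 1000 → error at position 8.
Flip position 8: 011010110000110 → 011010100000110
Read data bits from positions 3,5,6,7,9,10,11,12,13,14,15: 11010000110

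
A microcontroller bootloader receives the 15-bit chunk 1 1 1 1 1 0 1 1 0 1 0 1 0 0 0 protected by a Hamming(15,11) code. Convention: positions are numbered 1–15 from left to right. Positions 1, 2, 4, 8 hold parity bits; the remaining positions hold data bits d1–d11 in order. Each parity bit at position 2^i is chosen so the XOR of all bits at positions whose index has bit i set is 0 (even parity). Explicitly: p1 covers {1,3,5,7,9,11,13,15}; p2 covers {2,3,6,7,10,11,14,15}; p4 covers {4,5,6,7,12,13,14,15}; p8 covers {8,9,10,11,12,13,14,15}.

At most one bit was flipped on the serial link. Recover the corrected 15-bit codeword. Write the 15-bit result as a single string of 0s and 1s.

s1 (pos 1,3,5,7,9,11,13,15): 1⊕1⊕1⊕1⊕0⊕0⊕0⊕0 = 0
s2 (pos 2,3,6,7,10,11,14,15): 1⊕1⊕0⊕1⊕1⊕0⊕0⊕0 = 0
s4 (pos 4,5,6,7,12,13,14,15): 1⊕1⊕0⊕1⊕1⊕0⊕0⊕0 = 0
s8 (pos 8,9,10,11,12,13,14,15): 1⊕0⊕1⊕0⊕1⊕0⊕0⊕0 = 1
Syndrome s8…s1 = 1000 → error at position 8.
Flip position 8: 111110110101000 → 111110100101000

111110100101000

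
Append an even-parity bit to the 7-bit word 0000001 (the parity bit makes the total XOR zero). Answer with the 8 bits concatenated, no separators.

00000011

XOR of the 7 data bits: 0⊕0⊕0⊕0⊕0⊕0⊕1 = 1
Parity bit = 1 (so all 8 bits XOR to 0).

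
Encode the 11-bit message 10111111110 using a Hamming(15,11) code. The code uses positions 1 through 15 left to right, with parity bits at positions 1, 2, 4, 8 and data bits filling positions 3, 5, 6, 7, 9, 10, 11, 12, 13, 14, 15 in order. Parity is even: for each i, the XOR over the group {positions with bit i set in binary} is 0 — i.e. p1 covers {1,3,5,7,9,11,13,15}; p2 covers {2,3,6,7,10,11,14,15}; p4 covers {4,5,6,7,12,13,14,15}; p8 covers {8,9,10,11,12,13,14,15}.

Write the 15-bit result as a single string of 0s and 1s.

101101101111110

Place data at non-parity positions: p1 p2 1 p4 0 1 1 p8 1 1 1 1 1 1 0
p1 (pos 1,3,5,7,9,11,13,15): XOR of data positions = 1⊕0⊕1⊕1⊕1⊕1⊕0 = 1
p2 (pos 2,3,6,7,10,11,14,15): XOR of data positions = 1⊕1⊕1⊕1⊕1⊕1⊕0 = 0
p4 (pos 4,5,6,7,12,13,14,15): XOR of data positions = 0⊕1⊕1⊕1⊕1⊕1⊕0 = 1
p8 (pos 8,9,10,11,12,13,14,15): XOR of data positions = 1⊕1⊕1⊕1⊕1⊕1⊕0 = 0
Codeword: 101101101111110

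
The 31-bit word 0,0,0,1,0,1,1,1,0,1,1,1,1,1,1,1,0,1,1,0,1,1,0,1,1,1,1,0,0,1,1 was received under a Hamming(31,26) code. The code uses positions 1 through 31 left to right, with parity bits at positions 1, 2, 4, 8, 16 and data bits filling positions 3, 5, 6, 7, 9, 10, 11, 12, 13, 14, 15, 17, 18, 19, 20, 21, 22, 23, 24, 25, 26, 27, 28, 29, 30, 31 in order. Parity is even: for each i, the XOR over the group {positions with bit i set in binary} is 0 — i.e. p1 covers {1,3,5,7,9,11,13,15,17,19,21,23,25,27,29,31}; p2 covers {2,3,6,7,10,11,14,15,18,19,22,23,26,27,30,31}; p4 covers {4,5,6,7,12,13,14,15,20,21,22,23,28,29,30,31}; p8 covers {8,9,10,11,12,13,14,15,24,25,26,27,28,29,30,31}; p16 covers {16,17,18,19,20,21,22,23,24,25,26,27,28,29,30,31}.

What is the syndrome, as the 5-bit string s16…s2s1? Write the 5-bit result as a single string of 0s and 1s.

s1 (pos 1,3,5,7,9,11,13,15,17,19,21,23,25,27,29,31): 0⊕0⊕0⊕1⊕0⊕1⊕1⊕1⊕0⊕1⊕1⊕0⊕1⊕1⊕0⊕1 = 1
s2 (pos 2,3,6,7,10,11,14,15,18,19,22,23,26,27,30,31): 0⊕0⊕1⊕1⊕1⊕1⊕1⊕1⊕1⊕1⊕1⊕0⊕1⊕1⊕1⊕1 = 1
s4 (pos 4,5,6,7,12,13,14,15,20,21,22,23,28,29,30,31): 1⊕0⊕1⊕1⊕1⊕1⊕1⊕1⊕0⊕1⊕1⊕0⊕0⊕0⊕1⊕1 = 1
s8 (pos 8,9,10,11,12,13,14,15,24,25,26,27,28,29,30,31): 1⊕0⊕1⊕1⊕1⊕1⊕1⊕1⊕1⊕1⊕1⊕1⊕0⊕0⊕1⊕1 = 1
s16 (pos 16,17,18,19,20,21,22,23,24,25,26,27,28,29,30,31): 1⊕0⊕1⊕1⊕0⊕1⊕1⊕0⊕1⊕1⊕1⊕1⊕0⊕0⊕1⊕1 = 1
Syndrome s16…s1 = 11111 → error at position 31.

11111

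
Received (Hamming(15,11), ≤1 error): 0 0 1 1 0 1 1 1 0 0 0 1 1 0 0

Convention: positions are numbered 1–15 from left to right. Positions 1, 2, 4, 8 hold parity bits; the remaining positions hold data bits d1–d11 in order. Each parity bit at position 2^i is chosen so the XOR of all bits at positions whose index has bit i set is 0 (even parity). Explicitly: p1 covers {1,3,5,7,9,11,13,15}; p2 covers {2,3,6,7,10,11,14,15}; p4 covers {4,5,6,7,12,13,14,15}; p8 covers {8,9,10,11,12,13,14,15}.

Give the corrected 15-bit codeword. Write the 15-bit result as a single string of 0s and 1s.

001101110001101

s1 (pos 1,3,5,7,9,11,13,15): 0⊕1⊕0⊕1⊕0⊕0⊕1⊕0 = 1
s2 (pos 2,3,6,7,10,11,14,15): 0⊕1⊕1⊕1⊕0⊕0⊕0⊕0 = 1
s4 (pos 4,5,6,7,12,13,14,15): 1⊕0⊕1⊕1⊕1⊕1⊕0⊕0 = 1
s8 (pos 8,9,10,11,12,13,14,15): 1⊕0⊕0⊕0⊕1⊕1⊕0⊕0 = 1
Syndrome s8…s1 = 1111 → error at position 15.
Flip position 15: 001101110001100 → 001101110001101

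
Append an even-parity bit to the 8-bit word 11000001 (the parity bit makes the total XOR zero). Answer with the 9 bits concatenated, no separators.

110000011

XOR of the 8 data bits: 1⊕1⊕0⊕0⊕0⊕0⊕0⊕1 = 1
Parity bit = 1 (so all 9 bits XOR to 0).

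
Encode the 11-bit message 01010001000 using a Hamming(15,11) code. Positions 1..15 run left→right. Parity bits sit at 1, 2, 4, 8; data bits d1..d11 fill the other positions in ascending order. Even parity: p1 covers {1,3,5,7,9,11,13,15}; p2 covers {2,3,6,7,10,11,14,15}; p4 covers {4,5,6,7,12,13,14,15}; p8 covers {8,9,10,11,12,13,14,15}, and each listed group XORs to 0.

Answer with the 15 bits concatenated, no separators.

010110110001000

Place data at non-parity positions: p1 p2 0 p4 1 0 1 p8 0 0 0 1 0 0 0
p1 (pos 1,3,5,7,9,11,13,15): XOR of data positions = 0⊕1⊕1⊕0⊕0⊕0⊕0 = 0
p2 (pos 2,3,6,7,10,11,14,15): XOR of data positions = 0⊕0⊕1⊕0⊕0⊕0⊕0 = 1
p4 (pos 4,5,6,7,12,13,14,15): XOR of data positions = 1⊕0⊕1⊕1⊕0⊕0⊕0 = 1
p8 (pos 8,9,10,11,12,13,14,15): XOR of data positions = 0⊕0⊕0⊕1⊕0⊕0⊕0 = 1
Codeword: 010110110001000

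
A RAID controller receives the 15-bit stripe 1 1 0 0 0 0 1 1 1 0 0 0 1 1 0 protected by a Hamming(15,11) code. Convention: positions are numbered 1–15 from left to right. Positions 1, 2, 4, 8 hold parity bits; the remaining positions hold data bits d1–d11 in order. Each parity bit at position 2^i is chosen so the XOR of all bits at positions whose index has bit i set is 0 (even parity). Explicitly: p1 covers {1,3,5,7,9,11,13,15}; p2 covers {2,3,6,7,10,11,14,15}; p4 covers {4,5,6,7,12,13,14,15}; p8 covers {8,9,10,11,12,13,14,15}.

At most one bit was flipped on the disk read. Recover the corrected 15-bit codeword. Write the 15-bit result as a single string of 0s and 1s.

110001111000110

s1 (pos 1,3,5,7,9,11,13,15): 1⊕0⊕0⊕1⊕1⊕0⊕1⊕0 = 0
s2 (pos 2,3,6,7,10,11,14,15): 1⊕0⊕0⊕1⊕0⊕0⊕1⊕0 = 1
s4 (pos 4,5,6,7,12,13,14,15): 0⊕0⊕0⊕1⊕0⊕1⊕1⊕0 = 1
s8 (pos 8,9,10,11,12,13,14,15): 1⊕1⊕0⊕0⊕0⊕1⊕1⊕0 = 0
Syndrome s8…s1 = 0110 → error at position 6.
Flip position 6: 110000111000110 → 110001111000110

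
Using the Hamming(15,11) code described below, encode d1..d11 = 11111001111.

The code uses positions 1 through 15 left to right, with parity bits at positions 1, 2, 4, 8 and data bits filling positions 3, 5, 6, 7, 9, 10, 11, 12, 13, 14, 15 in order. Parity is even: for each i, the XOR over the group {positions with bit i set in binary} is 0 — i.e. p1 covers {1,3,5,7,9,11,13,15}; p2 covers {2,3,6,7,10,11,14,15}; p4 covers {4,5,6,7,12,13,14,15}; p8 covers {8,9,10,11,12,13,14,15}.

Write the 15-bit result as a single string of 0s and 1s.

Place data at non-parity positions: p1 p2 1 p4 1 1 1 p8 1 0 0 1 1 1 1
p1 (pos 1,3,5,7,9,11,13,15): XOR of data positions = 1⊕1⊕1⊕1⊕0⊕1⊕1 = 0
p2 (pos 2,3,6,7,10,11,14,15): XOR of data positions = 1⊕1⊕1⊕0⊕0⊕1⊕1 = 1
p4 (pos 4,5,6,7,12,13,14,15): XOR of data positions = 1⊕1⊕1⊕1⊕1⊕1⊕1 = 1
p8 (pos 8,9,10,11,12,13,14,15): XOR of data positions = 1⊕0⊕0⊕1⊕1⊕1⊕1 = 1
Codeword: 011111111001111

011111111001111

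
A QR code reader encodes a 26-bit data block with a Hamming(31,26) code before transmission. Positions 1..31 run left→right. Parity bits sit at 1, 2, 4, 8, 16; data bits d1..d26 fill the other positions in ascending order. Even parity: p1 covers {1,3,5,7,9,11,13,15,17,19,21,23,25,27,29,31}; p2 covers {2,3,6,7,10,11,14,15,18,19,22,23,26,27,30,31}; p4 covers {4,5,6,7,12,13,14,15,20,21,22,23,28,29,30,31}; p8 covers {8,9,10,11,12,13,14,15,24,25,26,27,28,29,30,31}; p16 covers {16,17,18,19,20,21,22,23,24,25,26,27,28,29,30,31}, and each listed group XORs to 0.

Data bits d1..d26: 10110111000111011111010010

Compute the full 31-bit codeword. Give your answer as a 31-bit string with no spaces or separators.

1111011101110000111011111010010

Place data at non-parity positions: p1 p2 1 p4 0 1 1 p8 0 1 1 1 0 0 0 p16 1 1 1 0 1 1 1 1 1 0 1 0 0 1 0
p1 (pos 1,3,5,7,9,11,13,15,17,19,21,23,25,27,29,31): XOR of data positions = 1⊕0⊕1⊕0⊕1⊕0⊕0⊕1⊕1⊕1⊕1⊕1⊕1⊕0⊕0 = 1
p2 (pos 2,3,6,7,10,11,14,15,18,19,22,23,26,27,30,31): XOR of data positions = 1⊕1⊕1⊕1⊕1⊕0⊕0⊕1⊕1⊕1⊕1⊕0⊕1⊕1⊕0 = 1
p4 (pos 4,5,6,7,12,13,14,15,20,21,22,23,28,29,30,31): XOR of data positions = 0⊕1⊕1⊕1⊕0⊕0⊕0⊕0⊕1⊕1⊕1⊕0⊕0⊕1⊕0 = 1
p8 (pos 8,9,10,11,12,13,14,15,24,25,26,27,28,29,30,31): XOR of data positions = 0⊕1⊕1⊕1⊕0⊕0⊕0⊕1⊕1⊕0⊕1⊕0⊕0⊕1⊕0 = 1
p16 (pos 16,17,18,19,20,21,22,23,24,25,26,27,28,29,30,31): XOR of data positions = 1⊕1⊕1⊕0⊕1⊕1⊕1⊕1⊕1⊕0⊕1⊕0⊕0⊕1⊕0 = 0
Codeword: 1111011101110000111011111010010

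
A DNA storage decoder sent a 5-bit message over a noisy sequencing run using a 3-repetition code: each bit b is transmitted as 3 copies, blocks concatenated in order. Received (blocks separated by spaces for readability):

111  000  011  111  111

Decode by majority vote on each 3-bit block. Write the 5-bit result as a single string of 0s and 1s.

Block 1 (111): 3 ones → 1
Block 2 (000): 0 ones → 0
Block 3 (011): 2 ones → 1
Block 4 (111): 3 ones → 1
Block 5 (111): 3 ones → 1

10111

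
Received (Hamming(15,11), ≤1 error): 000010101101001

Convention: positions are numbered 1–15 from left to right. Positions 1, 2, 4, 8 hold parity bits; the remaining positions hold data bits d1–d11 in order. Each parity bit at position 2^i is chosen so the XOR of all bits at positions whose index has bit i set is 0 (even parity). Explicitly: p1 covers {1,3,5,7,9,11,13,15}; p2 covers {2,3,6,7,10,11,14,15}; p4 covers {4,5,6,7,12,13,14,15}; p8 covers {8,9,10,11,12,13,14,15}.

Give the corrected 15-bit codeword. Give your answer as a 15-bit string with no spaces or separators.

010010101101001

s1 (pos 1,3,5,7,9,11,13,15): 0⊕0⊕1⊕1⊕1⊕0⊕0⊕1 = 0
s2 (pos 2,3,6,7,10,11,14,15): 0⊕0⊕0⊕1⊕1⊕0⊕0⊕1 = 1
s4 (pos 4,5,6,7,12,13,14,15): 0⊕1⊕0⊕1⊕1⊕0⊕0⊕1 = 0
s8 (pos 8,9,10,11,12,13,14,15): 0⊕1⊕1⊕0⊕1⊕0⊕0⊕1 = 0
Syndrome s8…s1 = 0010 → error at position 2.
Flip position 2: 000010101101001 → 010010101101001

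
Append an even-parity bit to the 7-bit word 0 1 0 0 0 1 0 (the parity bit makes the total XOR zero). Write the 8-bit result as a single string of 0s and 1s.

01000100

XOR of the 7 data bits: 0⊕1⊕0⊕0⊕0⊕1⊕0 = 0
Parity bit = 0 (so all 8 bits XOR to 0).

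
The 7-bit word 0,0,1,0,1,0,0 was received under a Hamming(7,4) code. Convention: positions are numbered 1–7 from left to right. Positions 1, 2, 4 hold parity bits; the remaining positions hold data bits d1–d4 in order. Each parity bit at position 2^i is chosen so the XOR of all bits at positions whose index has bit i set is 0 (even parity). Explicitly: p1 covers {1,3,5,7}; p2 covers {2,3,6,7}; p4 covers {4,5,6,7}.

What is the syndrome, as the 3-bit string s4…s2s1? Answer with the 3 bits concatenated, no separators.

s1 (pos 1,3,5,7): 0⊕1⊕1⊕0 = 0
s2 (pos 2,3,6,7): 0⊕1⊕0⊕0 = 1
s4 (pos 4,5,6,7): 0⊕1⊕0⊕0 = 1
Syndrome s4…s1 = 110 → error at position 6.

110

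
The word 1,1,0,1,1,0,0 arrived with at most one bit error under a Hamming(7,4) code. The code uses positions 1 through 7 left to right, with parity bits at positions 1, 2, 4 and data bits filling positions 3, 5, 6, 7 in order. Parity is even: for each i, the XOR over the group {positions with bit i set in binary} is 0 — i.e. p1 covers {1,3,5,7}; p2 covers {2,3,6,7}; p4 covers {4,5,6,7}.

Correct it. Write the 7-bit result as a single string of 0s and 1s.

1001100

s1 (pos 1,3,5,7): 1⊕0⊕1⊕0 = 0
s2 (pos 2,3,6,7): 1⊕0⊕0⊕0 = 1
s4 (pos 4,5,6,7): 1⊕1⊕0⊕0 = 0
Syndrome s4…s1 = 010 → error at position 2.
Flip position 2: 1101100 → 1001100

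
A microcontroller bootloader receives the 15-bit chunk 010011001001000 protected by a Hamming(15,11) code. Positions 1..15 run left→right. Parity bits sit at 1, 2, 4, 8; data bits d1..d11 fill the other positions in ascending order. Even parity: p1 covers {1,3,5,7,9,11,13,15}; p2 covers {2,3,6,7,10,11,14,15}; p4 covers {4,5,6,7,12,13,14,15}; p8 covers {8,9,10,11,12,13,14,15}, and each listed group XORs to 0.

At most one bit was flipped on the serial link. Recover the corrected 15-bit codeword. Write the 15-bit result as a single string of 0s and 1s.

010111001001000

s1 (pos 1,3,5,7,9,11,13,15): 0⊕0⊕1⊕0⊕1⊕0⊕0⊕0 = 0
s2 (pos 2,3,6,7,10,11,14,15): 1⊕0⊕1⊕0⊕0⊕0⊕0⊕0 = 0
s4 (pos 4,5,6,7,12,13,14,15): 0⊕1⊕1⊕0⊕1⊕0⊕0⊕0 = 1
s8 (pos 8,9,10,11,12,13,14,15): 0⊕1⊕0⊕0⊕1⊕0⊕0⊕0 = 0
Syndrome s8…s1 = 0100 → error at position 4.
Flip position 4: 010011001001000 → 010111001001000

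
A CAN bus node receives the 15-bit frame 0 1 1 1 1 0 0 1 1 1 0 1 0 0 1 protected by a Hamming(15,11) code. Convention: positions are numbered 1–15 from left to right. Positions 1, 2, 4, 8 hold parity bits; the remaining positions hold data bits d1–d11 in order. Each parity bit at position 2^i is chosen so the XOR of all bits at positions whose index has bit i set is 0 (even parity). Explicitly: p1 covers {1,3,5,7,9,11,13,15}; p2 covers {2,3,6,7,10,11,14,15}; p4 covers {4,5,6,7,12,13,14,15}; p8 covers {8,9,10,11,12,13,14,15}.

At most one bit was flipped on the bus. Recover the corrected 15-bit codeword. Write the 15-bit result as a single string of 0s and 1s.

011110001101001

s1 (pos 1,3,5,7,9,11,13,15): 0⊕1⊕1⊕0⊕1⊕0⊕0⊕1 = 0
s2 (pos 2,3,6,7,10,11,14,15): 1⊕1⊕0⊕0⊕1⊕0⊕0⊕1 = 0
s4 (pos 4,5,6,7,12,13,14,15): 1⊕1⊕0⊕0⊕1⊕0⊕0⊕1 = 0
s8 (pos 8,9,10,11,12,13,14,15): 1⊕1⊕1⊕0⊕1⊕0⊕0⊕1 = 1
Syndrome s8…s1 = 1000 → error at position 8.
Flip position 8: 011110011101001 → 011110001101001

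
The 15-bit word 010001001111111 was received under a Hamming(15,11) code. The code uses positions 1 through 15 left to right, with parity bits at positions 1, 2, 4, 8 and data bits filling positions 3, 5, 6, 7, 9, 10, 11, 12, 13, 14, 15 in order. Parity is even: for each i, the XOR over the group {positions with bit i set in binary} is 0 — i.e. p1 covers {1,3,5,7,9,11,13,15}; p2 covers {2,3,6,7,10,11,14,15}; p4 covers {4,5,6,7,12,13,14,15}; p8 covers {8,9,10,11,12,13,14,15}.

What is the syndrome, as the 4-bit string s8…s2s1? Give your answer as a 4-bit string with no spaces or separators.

s1 (pos 1,3,5,7,9,11,13,15): 0⊕0⊕0⊕0⊕1⊕1⊕1⊕1 = 0
s2 (pos 2,3,6,7,10,11,14,15): 1⊕0⊕1⊕0⊕1⊕1⊕1⊕1 = 0
s4 (pos 4,5,6,7,12,13,14,15): 0⊕0⊕1⊕0⊕1⊕1⊕1⊕1 = 1
s8 (pos 8,9,10,11,12,13,14,15): 0⊕1⊕1⊕1⊕1⊕1⊕1⊕1 = 1
Syndrome s8…s1 = 1100 → error at position 12.

1100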